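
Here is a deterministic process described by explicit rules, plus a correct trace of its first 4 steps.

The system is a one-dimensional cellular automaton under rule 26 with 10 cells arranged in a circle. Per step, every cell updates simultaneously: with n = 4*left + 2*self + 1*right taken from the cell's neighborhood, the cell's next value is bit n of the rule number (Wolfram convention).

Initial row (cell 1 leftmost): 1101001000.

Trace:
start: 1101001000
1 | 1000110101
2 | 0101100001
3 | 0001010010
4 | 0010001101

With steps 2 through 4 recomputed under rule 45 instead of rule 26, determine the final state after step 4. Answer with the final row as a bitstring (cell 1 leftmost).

1010000011

(re-executing steps 2..4 under rule 45; state before step 2: 1000110101)
2 | 0010101111
3 | 0011111000
4 | 1010000011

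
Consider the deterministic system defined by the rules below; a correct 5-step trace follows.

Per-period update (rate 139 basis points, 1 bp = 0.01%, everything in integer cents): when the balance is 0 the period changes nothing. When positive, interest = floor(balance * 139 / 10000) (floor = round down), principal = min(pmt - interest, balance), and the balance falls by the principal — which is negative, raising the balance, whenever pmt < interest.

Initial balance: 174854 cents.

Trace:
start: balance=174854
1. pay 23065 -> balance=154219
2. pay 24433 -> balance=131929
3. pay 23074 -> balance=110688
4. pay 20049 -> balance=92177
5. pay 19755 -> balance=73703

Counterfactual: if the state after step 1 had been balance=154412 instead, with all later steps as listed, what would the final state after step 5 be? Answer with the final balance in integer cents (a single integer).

73908

state after step 1 := balance=154412
2. pay 24433 -> balance=132125
3. pay 23074 -> balance=110887
4. pay 20049 -> balance=92379
5. pay 19755 -> balance=73908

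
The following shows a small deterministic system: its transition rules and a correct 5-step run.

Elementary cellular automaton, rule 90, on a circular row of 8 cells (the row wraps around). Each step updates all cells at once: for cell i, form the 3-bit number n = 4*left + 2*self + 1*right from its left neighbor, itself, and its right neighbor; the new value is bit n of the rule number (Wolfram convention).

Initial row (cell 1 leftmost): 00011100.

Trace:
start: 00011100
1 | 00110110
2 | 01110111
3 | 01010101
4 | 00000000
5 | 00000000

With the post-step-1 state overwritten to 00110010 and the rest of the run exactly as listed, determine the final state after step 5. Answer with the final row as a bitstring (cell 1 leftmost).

00000000

state after step 1 := 00110010
2 | 01111101
3 | 01000100
4 | 10101010
5 | 00000000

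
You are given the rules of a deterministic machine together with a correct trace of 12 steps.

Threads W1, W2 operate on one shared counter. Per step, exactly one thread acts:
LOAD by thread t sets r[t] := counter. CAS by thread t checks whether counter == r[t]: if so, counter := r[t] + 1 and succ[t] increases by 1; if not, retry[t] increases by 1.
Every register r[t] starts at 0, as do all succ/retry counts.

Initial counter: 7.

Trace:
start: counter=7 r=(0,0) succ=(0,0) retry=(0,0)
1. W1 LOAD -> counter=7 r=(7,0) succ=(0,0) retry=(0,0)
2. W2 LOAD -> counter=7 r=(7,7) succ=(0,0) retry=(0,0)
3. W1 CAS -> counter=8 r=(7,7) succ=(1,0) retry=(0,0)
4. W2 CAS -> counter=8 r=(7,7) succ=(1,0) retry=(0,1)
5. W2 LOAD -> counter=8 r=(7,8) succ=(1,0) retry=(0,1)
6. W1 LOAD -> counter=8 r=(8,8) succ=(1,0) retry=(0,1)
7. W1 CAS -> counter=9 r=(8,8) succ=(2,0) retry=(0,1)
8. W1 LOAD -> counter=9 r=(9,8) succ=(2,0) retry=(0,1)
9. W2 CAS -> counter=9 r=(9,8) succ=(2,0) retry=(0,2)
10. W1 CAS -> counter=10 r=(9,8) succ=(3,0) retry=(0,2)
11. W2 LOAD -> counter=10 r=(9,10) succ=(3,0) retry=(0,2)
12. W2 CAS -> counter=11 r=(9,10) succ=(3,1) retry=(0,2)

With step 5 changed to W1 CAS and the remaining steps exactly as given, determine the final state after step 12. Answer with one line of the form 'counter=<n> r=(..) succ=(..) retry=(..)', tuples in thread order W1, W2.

(re-executing from step 5 with the substitution; state before step 5: counter=8 r=(7,7) succ=(1,0) retry=(0,1))
5. W1 CAS -> counter=8 r=(7,7) succ=(1,0) retry=(1,1)
6. W1 LOAD -> counter=8 r=(8,7) succ=(1,0) retry=(1,1)
7. W1 CAS -> counter=9 r=(8,7) succ=(2,0) retry=(1,1)
8. W1 LOAD -> counter=9 r=(9,7) succ=(2,0) retry=(1,1)
9. W2 CAS -> counter=9 r=(9,7) succ=(2,0) retry=(1,2)
10. W1 CAS -> counter=10 r=(9,7) succ=(3,0) retry=(1,2)
11. W2 LOAD -> counter=10 r=(9,10) succ=(3,0) retry=(1,2)
12. W2 CAS -> counter=11 r=(9,10) succ=(3,1) retry=(1,2)

counter=11 r=(9,10) succ=(3,1) retry=(1,2)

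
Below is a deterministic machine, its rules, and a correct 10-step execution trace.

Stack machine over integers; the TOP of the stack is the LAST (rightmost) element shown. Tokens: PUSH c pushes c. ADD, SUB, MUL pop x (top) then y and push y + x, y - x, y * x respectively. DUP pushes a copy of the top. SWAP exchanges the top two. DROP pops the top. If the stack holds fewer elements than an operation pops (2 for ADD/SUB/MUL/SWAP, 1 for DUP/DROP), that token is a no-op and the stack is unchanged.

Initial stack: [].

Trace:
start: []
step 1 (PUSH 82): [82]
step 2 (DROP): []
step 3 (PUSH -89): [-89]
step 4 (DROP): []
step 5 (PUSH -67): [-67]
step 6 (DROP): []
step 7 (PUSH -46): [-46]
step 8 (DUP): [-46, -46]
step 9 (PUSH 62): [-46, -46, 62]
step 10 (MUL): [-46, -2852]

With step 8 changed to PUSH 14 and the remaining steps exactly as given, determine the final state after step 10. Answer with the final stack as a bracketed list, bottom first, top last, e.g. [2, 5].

(re-executing from step 8 with the substitution; state before step 8: [-46])
step 8 (PUSH 14): [-46, 14]
step 9 (PUSH 62): [-46, 14, 62]
step 10 (MUL): [-46, 868]

[-46, 868]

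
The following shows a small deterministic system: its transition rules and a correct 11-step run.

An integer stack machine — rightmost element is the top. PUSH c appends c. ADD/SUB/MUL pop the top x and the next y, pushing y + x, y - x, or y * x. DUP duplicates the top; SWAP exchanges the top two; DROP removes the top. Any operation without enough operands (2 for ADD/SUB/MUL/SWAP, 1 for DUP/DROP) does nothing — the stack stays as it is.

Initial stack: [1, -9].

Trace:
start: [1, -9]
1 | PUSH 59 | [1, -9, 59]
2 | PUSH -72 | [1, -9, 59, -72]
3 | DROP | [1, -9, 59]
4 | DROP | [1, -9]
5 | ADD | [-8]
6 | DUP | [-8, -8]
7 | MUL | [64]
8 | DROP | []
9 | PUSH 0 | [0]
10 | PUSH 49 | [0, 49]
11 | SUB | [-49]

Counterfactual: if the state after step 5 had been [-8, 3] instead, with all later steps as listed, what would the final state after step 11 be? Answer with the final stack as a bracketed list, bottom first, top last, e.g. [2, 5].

[-8, -49]

state after step 5 := [-8, 3]
6 | DUP | [-8, 3, 3]
7 | MUL | [-8, 9]
8 | DROP | [-8]
9 | PUSH 0 | [-8, 0]
10 | PUSH 49 | [-8, 0, 49]
11 | SUB | [-8, -49]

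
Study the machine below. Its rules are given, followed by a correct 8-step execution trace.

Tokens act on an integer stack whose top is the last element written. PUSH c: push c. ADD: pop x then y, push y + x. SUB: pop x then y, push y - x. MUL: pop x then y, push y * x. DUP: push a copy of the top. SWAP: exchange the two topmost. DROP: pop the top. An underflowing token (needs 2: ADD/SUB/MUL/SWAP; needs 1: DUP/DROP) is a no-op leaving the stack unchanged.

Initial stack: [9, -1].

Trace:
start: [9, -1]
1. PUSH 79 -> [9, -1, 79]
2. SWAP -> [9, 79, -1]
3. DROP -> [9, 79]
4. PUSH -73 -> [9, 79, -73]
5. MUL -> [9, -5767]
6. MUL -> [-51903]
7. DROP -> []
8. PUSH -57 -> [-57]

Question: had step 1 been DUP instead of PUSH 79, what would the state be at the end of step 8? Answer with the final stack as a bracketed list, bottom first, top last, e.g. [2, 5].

[-57]

(re-executing from step 1 with the substitution; state before step 1: [9, -1])
1. DUP -> [9, -1, -1]
2. SWAP -> [9, -1, -1]
3. DROP -> [9, -1]
4. PUSH -73 -> [9, -1, -73]
5. MUL -> [9, 73]
6. MUL -> [657]
7. DROP -> []
8. PUSH -57 -> [-57]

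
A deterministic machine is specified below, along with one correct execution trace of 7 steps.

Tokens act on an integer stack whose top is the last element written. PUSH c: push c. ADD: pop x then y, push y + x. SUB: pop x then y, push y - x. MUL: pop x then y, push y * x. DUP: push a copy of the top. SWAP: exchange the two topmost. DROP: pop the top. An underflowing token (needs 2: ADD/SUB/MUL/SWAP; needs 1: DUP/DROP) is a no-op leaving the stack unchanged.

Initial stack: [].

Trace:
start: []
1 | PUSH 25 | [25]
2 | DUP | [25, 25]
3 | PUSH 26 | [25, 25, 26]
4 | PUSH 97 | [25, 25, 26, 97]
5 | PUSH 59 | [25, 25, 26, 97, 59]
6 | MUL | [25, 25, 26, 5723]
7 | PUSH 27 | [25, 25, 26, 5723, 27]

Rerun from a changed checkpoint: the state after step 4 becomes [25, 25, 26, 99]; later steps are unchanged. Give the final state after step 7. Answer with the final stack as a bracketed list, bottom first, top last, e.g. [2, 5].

state after step 4 := [25, 25, 26, 99]
5 | PUSH 59 | [25, 25, 26, 99, 59]
6 | MUL | [25, 25, 26, 5841]
7 | PUSH 27 | [25, 25, 26, 5841, 27]

[25, 25, 26, 5841, 27]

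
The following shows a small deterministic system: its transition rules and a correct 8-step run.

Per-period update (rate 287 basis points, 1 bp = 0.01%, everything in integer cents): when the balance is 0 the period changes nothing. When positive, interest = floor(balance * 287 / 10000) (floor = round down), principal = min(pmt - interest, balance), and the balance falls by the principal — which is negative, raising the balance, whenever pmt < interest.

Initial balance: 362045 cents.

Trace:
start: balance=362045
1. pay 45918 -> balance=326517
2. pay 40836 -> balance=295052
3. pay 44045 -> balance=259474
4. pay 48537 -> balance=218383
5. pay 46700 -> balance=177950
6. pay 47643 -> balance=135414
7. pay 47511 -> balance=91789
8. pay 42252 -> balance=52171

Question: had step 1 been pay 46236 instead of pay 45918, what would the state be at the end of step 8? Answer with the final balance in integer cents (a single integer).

(re-executing from step 1 with the substitution; state before step 1: balance=362045)
1. pay 46236 -> balance=326199
2. pay 40836 -> balance=294724
3. pay 44045 -> balance=259137
4. pay 48537 -> balance=218037
5. pay 46700 -> balance=177594
6. pay 47643 -> balance=135047
7. pay 47511 -> balance=91411
8. pay 42252 -> balance=51782

51782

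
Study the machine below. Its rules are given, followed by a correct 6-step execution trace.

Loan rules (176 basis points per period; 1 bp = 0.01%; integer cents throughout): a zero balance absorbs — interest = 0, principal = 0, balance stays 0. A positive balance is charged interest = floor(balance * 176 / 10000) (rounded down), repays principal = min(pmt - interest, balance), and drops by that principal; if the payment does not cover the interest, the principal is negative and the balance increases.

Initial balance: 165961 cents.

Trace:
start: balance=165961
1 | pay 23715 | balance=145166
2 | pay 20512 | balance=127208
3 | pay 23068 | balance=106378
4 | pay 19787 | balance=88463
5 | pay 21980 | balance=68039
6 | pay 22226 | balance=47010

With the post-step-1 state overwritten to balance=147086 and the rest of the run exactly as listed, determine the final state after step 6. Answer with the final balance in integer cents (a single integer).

49106

state after step 1 := balance=147086
2 | pay 20512 | balance=129162
3 | pay 23068 | balance=108367
4 | pay 19787 | balance=90487
5 | pay 21980 | balance=70099
6 | pay 22226 | balance=49106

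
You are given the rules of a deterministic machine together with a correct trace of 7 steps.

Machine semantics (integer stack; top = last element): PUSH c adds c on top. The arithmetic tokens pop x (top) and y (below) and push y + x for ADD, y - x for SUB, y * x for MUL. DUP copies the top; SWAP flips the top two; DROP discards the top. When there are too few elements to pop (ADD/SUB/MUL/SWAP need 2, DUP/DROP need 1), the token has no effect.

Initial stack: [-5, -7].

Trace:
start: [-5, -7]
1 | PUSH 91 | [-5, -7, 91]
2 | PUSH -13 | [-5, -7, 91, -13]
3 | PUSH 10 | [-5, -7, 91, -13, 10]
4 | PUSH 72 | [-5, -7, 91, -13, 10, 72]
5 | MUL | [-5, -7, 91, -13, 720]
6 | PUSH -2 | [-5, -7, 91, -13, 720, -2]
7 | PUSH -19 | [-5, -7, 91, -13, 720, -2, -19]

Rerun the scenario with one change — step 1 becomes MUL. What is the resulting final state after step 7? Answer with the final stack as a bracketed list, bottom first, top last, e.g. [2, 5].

(re-executing from step 1 with the substitution; state before step 1: [-5, -7])
1 | MUL | [35]
2 | PUSH -13 | [35, -13]
3 | PUSH 10 | [35, -13, 10]
4 | PUSH 72 | [35, -13, 10, 72]
5 | MUL | [35, -13, 720]
6 | PUSH -2 | [35, -13, 720, -2]
7 | PUSH -19 | [35, -13, 720, -2, -19]

[35, -13, 720, -2, -19]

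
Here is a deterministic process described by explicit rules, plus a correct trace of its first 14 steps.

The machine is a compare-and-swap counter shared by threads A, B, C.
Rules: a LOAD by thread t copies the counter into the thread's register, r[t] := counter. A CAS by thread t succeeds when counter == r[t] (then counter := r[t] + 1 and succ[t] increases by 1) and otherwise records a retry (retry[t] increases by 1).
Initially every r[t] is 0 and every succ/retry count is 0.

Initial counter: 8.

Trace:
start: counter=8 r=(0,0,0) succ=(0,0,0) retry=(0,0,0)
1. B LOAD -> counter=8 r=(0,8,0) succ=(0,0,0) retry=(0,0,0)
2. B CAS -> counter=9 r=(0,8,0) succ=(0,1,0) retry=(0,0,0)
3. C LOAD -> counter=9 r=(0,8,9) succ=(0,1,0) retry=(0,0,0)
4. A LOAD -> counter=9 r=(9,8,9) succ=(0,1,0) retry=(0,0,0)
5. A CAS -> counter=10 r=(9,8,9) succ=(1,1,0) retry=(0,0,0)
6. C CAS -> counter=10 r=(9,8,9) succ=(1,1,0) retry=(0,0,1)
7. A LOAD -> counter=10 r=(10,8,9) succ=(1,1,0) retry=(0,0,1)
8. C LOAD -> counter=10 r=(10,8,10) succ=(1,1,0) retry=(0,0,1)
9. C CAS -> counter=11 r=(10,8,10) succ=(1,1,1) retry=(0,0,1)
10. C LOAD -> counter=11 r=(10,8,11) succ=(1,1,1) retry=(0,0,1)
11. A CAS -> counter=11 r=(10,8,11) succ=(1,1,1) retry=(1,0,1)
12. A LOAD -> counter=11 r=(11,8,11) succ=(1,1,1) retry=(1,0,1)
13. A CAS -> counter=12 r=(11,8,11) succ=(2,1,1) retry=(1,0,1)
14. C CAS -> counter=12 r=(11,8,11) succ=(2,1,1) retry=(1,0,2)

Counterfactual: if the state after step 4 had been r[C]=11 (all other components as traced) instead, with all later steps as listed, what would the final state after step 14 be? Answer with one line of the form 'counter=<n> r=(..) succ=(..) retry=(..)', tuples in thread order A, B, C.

state after step 4 := counter=9 r=(9,8,11) succ=(0,1,0) retry=(0,0,0)
5. A CAS -> counter=10 r=(9,8,11) succ=(1,1,0) retry=(0,0,0)
6. C CAS -> counter=10 r=(9,8,11) succ=(1,1,0) retry=(0,0,1)
7. A LOAD -> counter=10 r=(10,8,11) succ=(1,1,0) retry=(0,0,1)
8. C LOAD -> counter=10 r=(10,8,10) succ=(1,1,0) retry=(0,0,1)
9. C CAS -> counter=11 r=(10,8,10) succ=(1,1,1) retry=(0,0,1)
10. C LOAD -> counter=11 r=(10,8,11) succ=(1,1,1) retry=(0,0,1)
11. A CAS -> counter=11 r=(10,8,11) succ=(1,1,1) retry=(1,0,1)
12. A LOAD -> counter=11 r=(11,8,11) succ=(1,1,1) retry=(1,0,1)
13. A CAS -> counter=12 r=(11,8,11) succ=(2,1,1) retry=(1,0,1)
14. C CAS -> counter=12 r=(11,8,11) succ=(2,1,1) retry=(1,0,2)

counter=12 r=(11,8,11) succ=(2,1,1) retry=(1,0,2)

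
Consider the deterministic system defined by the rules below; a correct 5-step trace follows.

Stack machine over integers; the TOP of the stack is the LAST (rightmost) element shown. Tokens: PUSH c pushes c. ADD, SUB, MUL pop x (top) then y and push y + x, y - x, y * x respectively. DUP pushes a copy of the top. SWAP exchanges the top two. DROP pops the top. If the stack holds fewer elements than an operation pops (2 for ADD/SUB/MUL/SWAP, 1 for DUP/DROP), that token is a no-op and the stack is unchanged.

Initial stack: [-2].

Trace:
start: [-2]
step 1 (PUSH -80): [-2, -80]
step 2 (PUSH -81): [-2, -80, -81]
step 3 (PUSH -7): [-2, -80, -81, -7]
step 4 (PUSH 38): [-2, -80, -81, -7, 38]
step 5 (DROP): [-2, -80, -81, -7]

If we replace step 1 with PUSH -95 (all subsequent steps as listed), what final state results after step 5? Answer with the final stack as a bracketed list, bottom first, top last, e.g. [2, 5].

[-2, -95, -81, -7]

(re-executing from step 1 with the substitution; state before step 1: [-2])
step 1 (PUSH -95): [-2, -95]
step 2 (PUSH -81): [-2, -95, -81]
step 3 (PUSH -7): [-2, -95, -81, -7]
step 4 (PUSH 38): [-2, -95, -81, -7, 38]
step 5 (DROP): [-2, -95, -81, -7]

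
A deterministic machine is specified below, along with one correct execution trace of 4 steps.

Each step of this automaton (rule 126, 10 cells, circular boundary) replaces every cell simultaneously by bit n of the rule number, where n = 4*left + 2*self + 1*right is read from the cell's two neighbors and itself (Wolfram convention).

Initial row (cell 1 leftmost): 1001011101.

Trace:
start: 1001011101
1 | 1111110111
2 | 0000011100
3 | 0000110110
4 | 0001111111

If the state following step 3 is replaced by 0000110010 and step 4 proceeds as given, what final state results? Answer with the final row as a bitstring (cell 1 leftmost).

0001111111

state after step 3 := 0000110010
4 | 0001111111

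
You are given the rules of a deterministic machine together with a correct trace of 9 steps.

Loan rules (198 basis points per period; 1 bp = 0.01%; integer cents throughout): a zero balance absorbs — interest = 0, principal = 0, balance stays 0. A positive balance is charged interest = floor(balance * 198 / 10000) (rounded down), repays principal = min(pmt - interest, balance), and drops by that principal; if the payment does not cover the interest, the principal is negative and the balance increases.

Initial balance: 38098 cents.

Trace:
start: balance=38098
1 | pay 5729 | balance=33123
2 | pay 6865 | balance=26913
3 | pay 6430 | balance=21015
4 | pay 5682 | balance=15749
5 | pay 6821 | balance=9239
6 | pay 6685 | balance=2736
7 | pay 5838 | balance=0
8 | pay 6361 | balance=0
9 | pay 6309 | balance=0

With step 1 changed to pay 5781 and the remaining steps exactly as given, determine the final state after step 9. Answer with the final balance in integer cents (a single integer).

0

(re-executing from step 1 with the substitution; state before step 1: balance=38098)
1 | pay 5781 | balance=33071
2 | pay 6865 | balance=26860
3 | pay 6430 | balance=20961
4 | pay 5682 | balance=15694
5 | pay 6821 | balance=9183
6 | pay 6685 | balance=2679
7 | pay 5838 | balance=0
8 | pay 6361 | balance=0
9 | pay 6309 | balance=0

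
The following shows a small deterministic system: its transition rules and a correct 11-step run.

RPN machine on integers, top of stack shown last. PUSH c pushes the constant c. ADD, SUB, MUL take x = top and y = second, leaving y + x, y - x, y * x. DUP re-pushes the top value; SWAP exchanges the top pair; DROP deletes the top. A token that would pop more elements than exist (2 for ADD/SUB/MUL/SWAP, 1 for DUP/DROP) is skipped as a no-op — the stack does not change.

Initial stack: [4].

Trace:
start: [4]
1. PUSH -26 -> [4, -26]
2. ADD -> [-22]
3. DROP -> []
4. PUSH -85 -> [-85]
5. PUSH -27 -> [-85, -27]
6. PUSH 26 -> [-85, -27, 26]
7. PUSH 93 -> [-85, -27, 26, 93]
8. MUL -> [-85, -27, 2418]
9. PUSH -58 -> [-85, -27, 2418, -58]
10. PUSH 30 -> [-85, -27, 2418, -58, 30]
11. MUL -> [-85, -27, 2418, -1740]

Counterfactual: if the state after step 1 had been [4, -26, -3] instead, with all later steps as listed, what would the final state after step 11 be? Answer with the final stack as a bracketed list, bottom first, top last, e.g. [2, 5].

state after step 1 := [4, -26, -3]
2. ADD -> [4, -29]
3. DROP -> [4]
4. PUSH -85 -> [4, -85]
5. PUSH -27 -> [4, -85, -27]
6. PUSH 26 -> [4, -85, -27, 26]
7. PUSH 93 -> [4, -85, -27, 26, 93]
8. MUL -> [4, -85, -27, 2418]
9. PUSH -58 -> [4, -85, -27, 2418, -58]
10. PUSH 30 -> [4, -85, -27, 2418, -58, 30]
11. MUL -> [4, -85, -27, 2418, -1740]

[4, -85, -27, 2418, -1740]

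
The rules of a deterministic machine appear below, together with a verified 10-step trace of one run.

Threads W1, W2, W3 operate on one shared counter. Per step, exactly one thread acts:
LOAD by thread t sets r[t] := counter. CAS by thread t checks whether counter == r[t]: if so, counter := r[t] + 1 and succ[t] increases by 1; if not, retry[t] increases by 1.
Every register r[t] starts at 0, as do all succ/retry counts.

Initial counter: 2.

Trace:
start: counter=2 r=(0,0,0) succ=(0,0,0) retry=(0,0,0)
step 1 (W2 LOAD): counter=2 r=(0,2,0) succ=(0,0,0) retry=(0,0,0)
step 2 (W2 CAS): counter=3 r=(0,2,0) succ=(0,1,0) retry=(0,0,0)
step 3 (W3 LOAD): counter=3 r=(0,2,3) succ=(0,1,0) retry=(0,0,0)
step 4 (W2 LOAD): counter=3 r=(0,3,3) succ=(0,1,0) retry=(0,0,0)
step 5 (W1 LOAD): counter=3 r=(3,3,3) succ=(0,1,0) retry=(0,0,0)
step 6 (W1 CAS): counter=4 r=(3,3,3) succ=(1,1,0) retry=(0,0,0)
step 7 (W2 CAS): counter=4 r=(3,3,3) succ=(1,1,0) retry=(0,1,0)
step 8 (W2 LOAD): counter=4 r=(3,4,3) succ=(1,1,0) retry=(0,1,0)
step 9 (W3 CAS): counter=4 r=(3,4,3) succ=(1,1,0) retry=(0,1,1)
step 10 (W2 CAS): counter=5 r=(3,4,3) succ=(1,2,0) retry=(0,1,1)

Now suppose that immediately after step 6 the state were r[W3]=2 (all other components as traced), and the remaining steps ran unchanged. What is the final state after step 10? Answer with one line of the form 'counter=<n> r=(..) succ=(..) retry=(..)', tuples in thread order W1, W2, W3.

state after step 6 := counter=4 r=(3,3,2) succ=(1,1,0) retry=(0,0,0)
step 7 (W2 CAS): counter=4 r=(3,3,2) succ=(1,1,0) retry=(0,1,0)
step 8 (W2 LOAD): counter=4 r=(3,4,2) succ=(1,1,0) retry=(0,1,0)
step 9 (W3 CAS): counter=4 r=(3,4,2) succ=(1,1,0) retry=(0,1,1)
step 10 (W2 CAS): counter=5 r=(3,4,2) succ=(1,2,0) retry=(0,1,1)

counter=5 r=(3,4,2) succ=(1,2,0) retry=(0,1,1)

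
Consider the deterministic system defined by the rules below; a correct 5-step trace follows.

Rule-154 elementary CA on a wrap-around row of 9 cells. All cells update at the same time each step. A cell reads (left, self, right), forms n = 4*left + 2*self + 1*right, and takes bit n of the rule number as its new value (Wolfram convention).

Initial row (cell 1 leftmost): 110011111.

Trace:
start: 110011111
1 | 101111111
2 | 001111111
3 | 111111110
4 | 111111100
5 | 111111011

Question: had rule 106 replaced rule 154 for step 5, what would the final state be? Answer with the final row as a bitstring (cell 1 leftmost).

(re-executing step 5 under rule 106; state before step 5: 111111100)
5 | 100000101

100000101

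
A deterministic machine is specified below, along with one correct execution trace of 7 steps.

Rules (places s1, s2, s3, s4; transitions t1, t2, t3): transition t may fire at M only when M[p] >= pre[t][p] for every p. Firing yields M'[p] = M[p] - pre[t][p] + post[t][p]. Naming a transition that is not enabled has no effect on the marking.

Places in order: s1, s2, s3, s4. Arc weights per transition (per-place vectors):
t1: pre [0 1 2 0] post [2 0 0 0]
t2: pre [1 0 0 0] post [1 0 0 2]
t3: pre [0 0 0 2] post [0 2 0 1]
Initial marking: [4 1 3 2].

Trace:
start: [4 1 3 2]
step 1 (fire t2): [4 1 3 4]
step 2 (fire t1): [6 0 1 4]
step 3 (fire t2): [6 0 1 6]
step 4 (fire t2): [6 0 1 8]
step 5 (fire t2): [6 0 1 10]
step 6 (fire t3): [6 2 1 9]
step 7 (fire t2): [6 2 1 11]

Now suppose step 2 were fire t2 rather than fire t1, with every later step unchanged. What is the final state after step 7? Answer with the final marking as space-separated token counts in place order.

(re-executing from step 2 with the substitution; state before step 2: [4 1 3 4])
step 2 (fire t2): [4 1 3 6]
step 3 (fire t2): [4 1 3 8]
step 4 (fire t2): [4 1 3 10]
step 5 (fire t2): [4 1 3 12]
step 6 (fire t3): [4 3 3 11]
step 7 (fire t2): [4 3 3 13]

4 3 3 13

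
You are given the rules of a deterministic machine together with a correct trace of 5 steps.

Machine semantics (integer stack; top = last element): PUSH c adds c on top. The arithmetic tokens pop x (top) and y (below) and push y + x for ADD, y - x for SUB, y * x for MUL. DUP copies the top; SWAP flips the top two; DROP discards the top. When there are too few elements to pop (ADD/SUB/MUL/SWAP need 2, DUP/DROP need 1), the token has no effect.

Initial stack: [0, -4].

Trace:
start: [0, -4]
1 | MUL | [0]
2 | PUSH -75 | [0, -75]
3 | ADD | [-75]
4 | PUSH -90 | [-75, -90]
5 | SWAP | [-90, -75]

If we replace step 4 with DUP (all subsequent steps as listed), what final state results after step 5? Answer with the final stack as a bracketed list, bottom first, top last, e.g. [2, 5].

(re-executing from step 4 with the substitution; state before step 4: [-75])
4 | DUP | [-75, -75]
5 | SWAP | [-75, -75]

[-75, -75]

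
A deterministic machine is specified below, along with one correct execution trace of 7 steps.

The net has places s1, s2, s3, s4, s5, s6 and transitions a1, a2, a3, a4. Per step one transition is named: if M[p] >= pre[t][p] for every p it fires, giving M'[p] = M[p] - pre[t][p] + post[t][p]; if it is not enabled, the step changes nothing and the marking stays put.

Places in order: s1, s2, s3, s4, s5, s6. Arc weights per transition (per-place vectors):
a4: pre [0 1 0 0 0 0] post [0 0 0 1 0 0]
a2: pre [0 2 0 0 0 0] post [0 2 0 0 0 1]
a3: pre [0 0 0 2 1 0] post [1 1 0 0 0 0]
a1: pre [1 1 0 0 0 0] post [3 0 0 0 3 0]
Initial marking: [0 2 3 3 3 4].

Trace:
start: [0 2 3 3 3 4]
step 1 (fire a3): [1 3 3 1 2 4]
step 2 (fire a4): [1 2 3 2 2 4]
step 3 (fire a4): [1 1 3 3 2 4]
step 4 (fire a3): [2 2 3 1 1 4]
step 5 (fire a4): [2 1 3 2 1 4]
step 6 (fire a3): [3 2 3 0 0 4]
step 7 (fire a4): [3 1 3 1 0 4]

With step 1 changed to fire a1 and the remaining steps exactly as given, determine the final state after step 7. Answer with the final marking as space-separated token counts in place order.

2 0 3 3 1 4

(re-executing from step 1 with the substitution; state before step 1: [0 2 3 3 3 4])
step 1 (fire a1): [0 2 3 3 3 4]
step 2 (fire a4): [0 1 3 4 3 4]
step 3 (fire a4): [0 0 3 5 3 4]
step 4 (fire a3): [1 1 3 3 2 4]
step 5 (fire a4): [1 0 3 4 2 4]
step 6 (fire a3): [2 1 3 2 1 4]
step 7 (fire a4): [2 0 3 3 1 4]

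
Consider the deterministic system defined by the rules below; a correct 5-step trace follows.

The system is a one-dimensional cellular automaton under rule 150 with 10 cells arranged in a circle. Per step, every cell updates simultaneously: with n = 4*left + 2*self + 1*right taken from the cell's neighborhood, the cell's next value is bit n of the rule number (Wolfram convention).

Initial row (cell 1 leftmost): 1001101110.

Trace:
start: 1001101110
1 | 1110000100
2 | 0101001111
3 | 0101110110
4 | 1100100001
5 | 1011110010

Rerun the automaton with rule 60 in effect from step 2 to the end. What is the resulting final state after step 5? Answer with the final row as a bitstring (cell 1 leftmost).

1010111100

(re-executing steps 2..5 under rule 60; state before step 2: 1110000100)
2 | 1001000110
3 | 1101100101
4 | 0011010111
5 | 1010111100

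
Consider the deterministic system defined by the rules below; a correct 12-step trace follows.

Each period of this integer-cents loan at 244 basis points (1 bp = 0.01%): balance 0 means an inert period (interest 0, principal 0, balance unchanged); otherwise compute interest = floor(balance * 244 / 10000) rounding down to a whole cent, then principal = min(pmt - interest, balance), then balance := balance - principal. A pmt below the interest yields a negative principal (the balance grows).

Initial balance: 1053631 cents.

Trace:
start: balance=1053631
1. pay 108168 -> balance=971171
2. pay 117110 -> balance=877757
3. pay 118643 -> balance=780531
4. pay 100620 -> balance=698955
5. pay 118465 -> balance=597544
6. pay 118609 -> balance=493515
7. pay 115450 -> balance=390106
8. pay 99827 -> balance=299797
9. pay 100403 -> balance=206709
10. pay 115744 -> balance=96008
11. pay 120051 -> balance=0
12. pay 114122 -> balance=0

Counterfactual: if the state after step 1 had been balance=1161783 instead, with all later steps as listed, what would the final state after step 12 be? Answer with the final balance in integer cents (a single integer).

state after step 1 := balance=1161783
2. pay 117110 -> balance=1073020
3. pay 118643 -> balance=980558
4. pay 100620 -> balance=903863
5. pay 118465 -> balance=807452
6. pay 118609 -> balance=708544
7. pay 115450 -> balance=610382
8. pay 99827 -> balance=525448
9. pay 100403 -> balance=437865
10. pay 115744 -> balance=332804
11. pay 120051 -> balance=220873
12. pay 114122 -> balance=112140

112140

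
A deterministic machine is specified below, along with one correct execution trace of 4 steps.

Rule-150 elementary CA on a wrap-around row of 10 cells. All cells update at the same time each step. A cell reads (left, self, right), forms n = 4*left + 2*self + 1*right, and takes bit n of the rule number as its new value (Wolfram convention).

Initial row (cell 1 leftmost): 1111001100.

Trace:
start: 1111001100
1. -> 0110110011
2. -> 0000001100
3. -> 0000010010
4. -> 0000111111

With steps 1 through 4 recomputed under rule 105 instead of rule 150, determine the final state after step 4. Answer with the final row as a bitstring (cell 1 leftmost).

(re-executing steps 1..4 under rule 105; state before step 1: 1111001100)
1. -> 1001001100
2. -> 0000001100
3. -> 1111101101
4. -> 0000111111

0000111111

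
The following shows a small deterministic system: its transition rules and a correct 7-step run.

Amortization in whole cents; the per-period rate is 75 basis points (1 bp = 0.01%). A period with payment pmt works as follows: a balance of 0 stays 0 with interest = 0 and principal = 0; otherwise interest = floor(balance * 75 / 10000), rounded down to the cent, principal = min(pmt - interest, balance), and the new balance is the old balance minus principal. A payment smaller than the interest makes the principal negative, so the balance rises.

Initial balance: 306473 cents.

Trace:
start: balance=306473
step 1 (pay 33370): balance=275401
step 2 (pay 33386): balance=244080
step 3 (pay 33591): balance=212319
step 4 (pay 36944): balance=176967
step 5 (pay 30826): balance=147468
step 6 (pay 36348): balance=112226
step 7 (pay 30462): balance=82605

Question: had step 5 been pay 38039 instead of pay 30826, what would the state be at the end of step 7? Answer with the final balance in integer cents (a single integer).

75283

(re-executing from step 5 with the substitution; state before step 5: balance=176967)
step 5 (pay 38039): balance=140255
step 6 (pay 36348): balance=104958
step 7 (pay 30462): balance=75283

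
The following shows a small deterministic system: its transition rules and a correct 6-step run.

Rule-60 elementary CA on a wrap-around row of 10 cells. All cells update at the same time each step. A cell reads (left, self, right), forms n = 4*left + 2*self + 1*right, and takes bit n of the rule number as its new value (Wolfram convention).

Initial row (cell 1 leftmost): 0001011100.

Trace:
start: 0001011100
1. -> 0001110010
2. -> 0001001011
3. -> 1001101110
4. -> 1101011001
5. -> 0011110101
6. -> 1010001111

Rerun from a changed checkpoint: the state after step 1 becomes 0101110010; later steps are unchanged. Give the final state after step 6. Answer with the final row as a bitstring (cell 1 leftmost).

1100010111

state after step 1 := 0101110010
2. -> 0111001011
3. -> 1100101110
4. -> 1010111001
5. -> 0111100101
6. -> 1100010111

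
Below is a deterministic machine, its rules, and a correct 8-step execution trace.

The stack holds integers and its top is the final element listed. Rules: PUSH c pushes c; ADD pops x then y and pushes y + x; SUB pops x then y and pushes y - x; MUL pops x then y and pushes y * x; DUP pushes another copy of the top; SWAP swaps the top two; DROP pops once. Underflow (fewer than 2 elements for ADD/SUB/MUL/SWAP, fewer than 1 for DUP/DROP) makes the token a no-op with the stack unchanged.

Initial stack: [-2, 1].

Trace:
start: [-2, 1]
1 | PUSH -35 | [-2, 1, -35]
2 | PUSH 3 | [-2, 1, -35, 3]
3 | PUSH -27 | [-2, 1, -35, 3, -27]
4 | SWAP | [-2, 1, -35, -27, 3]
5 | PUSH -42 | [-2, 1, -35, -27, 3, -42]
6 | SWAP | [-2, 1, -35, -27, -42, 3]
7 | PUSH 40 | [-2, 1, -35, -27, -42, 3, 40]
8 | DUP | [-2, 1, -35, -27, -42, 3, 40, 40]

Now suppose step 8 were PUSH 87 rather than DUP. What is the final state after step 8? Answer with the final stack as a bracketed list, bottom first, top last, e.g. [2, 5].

(re-executing from step 8 with the substitution; state before step 8: [-2, 1, -35, -27, -42, 3, 40])
8 | PUSH 87 | [-2, 1, -35, -27, -42, 3, 40, 87]

[-2, 1, -35, -27, -42, 3, 40, 87]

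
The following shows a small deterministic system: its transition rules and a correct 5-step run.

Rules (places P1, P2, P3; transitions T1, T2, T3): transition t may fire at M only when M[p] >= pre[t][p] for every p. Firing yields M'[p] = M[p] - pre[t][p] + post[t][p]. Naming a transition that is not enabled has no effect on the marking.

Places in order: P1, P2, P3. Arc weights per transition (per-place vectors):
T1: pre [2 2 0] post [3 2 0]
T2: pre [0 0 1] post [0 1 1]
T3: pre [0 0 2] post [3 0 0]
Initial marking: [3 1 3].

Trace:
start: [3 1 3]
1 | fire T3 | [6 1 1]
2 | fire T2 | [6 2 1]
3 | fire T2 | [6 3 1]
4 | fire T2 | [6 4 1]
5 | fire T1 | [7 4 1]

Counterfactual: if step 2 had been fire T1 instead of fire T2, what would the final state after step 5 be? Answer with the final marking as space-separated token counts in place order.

7 3 1

(re-executing from step 2 with the substitution; state before step 2: [6 1 1])
2 | fire T1 | [6 1 1]
3 | fire T2 | [6 2 1]
4 | fire T2 | [6 3 1]
5 | fire T1 | [7 3 1]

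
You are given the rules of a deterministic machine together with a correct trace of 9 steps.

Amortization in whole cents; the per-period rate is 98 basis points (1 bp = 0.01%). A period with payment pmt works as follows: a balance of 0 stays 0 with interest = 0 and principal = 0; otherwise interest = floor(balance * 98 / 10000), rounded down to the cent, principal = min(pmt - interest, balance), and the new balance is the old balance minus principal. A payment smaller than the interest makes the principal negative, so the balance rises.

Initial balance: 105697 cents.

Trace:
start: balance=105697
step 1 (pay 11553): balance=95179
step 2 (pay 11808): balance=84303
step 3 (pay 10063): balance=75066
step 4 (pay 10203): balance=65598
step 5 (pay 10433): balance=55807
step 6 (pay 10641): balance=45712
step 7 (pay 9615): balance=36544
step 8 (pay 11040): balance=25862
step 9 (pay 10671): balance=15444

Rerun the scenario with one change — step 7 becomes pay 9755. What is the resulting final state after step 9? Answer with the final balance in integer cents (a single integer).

15301

(re-executing from step 7 with the substitution; state before step 7: balance=45712)
step 7 (pay 9755): balance=36404
step 8 (pay 11040): balance=25720
step 9 (pay 10671): balance=15301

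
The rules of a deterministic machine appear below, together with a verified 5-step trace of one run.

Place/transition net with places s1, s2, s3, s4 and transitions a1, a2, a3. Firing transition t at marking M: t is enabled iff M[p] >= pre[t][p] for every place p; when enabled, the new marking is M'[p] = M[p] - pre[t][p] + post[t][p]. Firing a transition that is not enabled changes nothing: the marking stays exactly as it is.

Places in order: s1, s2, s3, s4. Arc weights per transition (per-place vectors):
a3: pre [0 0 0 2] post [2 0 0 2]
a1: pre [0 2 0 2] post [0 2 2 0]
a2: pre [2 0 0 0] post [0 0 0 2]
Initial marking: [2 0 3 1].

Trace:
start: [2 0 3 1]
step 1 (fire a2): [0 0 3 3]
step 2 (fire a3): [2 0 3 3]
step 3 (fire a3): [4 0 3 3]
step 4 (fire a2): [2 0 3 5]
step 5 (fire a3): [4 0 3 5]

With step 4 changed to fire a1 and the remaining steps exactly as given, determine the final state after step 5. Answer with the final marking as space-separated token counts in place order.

(re-executing from step 4 with the substitution; state before step 4: [4 0 3 3])
step 4 (fire a1): [4 0 3 3]
step 5 (fire a3): [6 0 3 3]

6 0 3 3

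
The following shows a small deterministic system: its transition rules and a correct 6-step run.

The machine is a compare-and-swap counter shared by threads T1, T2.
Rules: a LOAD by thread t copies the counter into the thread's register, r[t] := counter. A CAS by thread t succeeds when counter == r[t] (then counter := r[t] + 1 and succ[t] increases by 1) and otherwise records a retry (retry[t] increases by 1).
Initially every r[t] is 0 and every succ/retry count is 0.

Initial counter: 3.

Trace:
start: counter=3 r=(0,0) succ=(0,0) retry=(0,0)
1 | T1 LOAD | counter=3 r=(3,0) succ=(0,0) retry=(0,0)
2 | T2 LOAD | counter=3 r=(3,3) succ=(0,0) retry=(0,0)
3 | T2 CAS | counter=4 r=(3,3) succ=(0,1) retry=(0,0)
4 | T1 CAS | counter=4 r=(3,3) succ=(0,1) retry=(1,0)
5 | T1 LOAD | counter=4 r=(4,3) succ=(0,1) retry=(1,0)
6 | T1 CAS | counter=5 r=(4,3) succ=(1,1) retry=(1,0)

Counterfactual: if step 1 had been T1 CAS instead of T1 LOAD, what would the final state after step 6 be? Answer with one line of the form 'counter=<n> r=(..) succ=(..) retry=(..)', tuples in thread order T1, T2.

counter=5 r=(4,3) succ=(1,1) retry=(2,0)

(re-executing from step 1 with the substitution; state before step 1: counter=3 r=(0,0) succ=(0,0) retry=(0,0))
1 | T1 CAS | counter=3 r=(0,0) succ=(0,0) retry=(1,0)
2 | T2 LOAD | counter=3 r=(0,3) succ=(0,0) retry=(1,0)
3 | T2 CAS | counter=4 r=(0,3) succ=(0,1) retry=(1,0)
4 | T1 CAS | counter=4 r=(0,3) succ=(0,1) retry=(2,0)
5 | T1 LOAD | counter=4 r=(4,3) succ=(0,1) retry=(2,0)
6 | T1 CAS | counter=5 r=(4,3) succ=(1,1) retry=(2,0)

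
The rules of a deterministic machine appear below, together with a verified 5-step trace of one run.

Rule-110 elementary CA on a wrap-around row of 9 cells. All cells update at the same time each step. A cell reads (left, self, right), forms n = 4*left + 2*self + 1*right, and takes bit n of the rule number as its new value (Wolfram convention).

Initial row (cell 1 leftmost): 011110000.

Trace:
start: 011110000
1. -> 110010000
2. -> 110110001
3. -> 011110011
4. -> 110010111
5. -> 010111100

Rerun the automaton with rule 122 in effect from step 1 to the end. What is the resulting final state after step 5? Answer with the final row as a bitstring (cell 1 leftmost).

110011111

(re-executing steps 1..5 under rule 122; state before step 1: 011110000)
1. -> 110011000
2. -> 111111101
3. -> 000000111
4. -> 100001101
5. -> 110011111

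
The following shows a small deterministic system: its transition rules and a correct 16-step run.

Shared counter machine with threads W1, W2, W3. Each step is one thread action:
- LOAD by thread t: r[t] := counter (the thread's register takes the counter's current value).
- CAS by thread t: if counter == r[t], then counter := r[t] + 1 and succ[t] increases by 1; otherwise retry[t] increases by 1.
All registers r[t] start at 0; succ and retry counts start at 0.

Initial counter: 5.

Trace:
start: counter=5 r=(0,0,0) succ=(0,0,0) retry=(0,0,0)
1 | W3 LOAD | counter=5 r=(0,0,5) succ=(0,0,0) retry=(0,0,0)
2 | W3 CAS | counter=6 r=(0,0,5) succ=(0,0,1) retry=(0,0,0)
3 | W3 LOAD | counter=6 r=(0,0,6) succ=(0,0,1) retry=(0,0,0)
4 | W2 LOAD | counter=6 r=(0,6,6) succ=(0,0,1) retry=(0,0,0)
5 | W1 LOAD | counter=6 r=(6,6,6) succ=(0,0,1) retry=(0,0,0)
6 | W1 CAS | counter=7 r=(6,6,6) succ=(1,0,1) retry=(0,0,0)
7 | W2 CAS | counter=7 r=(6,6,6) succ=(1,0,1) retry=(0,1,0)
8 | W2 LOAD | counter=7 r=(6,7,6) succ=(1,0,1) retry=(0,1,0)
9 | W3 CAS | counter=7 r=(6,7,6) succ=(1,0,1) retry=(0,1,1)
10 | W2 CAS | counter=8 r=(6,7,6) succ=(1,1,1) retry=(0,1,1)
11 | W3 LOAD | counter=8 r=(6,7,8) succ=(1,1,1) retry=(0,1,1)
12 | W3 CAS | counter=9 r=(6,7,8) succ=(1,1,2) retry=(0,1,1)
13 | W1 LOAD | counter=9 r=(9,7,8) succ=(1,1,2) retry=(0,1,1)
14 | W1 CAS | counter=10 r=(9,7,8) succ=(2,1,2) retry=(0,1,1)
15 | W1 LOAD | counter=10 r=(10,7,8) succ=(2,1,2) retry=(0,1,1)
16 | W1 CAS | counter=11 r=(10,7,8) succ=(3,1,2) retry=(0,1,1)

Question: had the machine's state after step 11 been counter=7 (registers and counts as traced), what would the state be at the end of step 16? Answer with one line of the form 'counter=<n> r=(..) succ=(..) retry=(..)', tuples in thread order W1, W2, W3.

state after step 11 := counter=7 r=(6,7,8) succ=(1,1,1) retry=(0,1,1)
12 | W3 CAS | counter=7 r=(6,7,8) succ=(1,1,1) retry=(0,1,2)
13 | W1 LOAD | counter=7 r=(7,7,8) succ=(1,1,1) retry=(0,1,2)
14 | W1 CAS | counter=8 r=(7,7,8) succ=(2,1,1) retry=(0,1,2)
15 | W1 LOAD | counter=8 r=(8,7,8) succ=(2,1,1) retry=(0,1,2)
16 | W1 CAS | counter=9 r=(8,7,8) succ=(3,1,1) retry=(0,1,2)

counter=9 r=(8,7,8) succ=(3,1,1) retry=(0,1,2)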